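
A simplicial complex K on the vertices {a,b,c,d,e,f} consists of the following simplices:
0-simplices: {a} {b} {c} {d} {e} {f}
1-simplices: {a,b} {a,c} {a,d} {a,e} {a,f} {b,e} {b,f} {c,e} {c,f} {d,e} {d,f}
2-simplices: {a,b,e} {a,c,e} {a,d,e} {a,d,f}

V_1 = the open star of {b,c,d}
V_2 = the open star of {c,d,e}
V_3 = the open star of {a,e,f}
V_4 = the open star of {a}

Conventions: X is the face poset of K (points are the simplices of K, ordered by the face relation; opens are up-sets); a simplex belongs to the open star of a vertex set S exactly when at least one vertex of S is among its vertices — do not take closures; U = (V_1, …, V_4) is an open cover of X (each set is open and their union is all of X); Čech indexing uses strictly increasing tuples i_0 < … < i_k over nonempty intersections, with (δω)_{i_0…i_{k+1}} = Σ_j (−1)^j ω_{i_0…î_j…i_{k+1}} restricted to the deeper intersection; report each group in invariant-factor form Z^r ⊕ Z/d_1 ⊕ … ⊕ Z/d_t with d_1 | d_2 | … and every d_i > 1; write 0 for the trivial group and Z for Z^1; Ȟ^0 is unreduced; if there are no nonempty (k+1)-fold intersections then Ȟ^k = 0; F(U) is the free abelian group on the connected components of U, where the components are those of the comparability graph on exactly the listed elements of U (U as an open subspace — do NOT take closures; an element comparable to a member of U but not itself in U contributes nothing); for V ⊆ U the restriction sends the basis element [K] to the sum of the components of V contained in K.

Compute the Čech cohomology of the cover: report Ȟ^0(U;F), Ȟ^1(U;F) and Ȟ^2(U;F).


intersection data:
  V1={{b},{c},{d},{a,b},{a,c},{a,d},{b,e},{b,f},{c,e},{c,f},{d,e},{d,f},{a,b,e},{a,c,e},{a,d,e},{a,d,f}} V2={{c},{d},{e},{a,c},{a,d},{a,e},{b,e},{c,e},{c,f},{d,e},{d,f},{a,b,e},{a,c,e},{a,d,e},{a,d,f}} V3={{a},{e},{f},{a,b},{a,c},{a,d},{a,e},{a,f},{b,e},{b,f},{c,e},{c,f},{d,e},{d,f},{a,b,e},{a,c,e},{a,d,e},{a,d,f}} V4={{a},{a,b},{a,c},{a,d},{a,e},{a,f},{a,b,e},{a,c,e},{a,d,e},{a,d,f}}
  V12={{c},{d},{a,c},{a,d},{b,e},{c,e},{c,f},{d,e},{d,f},{a,b,e},{a,c,e},{a,d,e},{a,d,f}} V13={{a,b},{a,c},{a,d},{b,e},{b,f},{c,e},{c,f},{d,e},{d,f},{a,b,e},{a,c,e},{a,d,e},{a,d,f}} V14={{a,b},{a,c},{a,d},{a,b,e},{a,c,e},{a,d,e},{a,d,f}} V23={{e},{a,c},{a,d},{a,e},{b,e},{c,e},{c,f},{d,e},{d,f},{a,b,e},{a,c,e},{a,d,e},{a,d,f}} V24={{a,c},{a,d},{a,e},{a,b,e},{a,c,e},{a,d,e},{a,d,f}} V34={{a},{a,b},{a,c},{a,d},{a,e},{a,f},{a,b,e},{a,c,e},{a,d,e},{a,d,f}}
  V123={{a,c},{a,d},{b,e},{c,e},{c,f},{d,e},{d,f},{a,b,e},{a,c,e},{a,d,e},{a,d,f}} V124={{a,c},{a,d},{a,b,e},{a,c,e},{a,d,e},{a,d,f}} V134={{a,b},{a,c},{a,d},{a,b,e},{a,c,e},{a,d,e},{a,d,f}} V234={{a,c},{a,d},{a,e},{a,b,e},{a,c,e},{a,d,e},{a,d,f}}
  V1234={{a,c},{a,d},{a,b,e},{a,c,e},{a,d,e},{a,d,f}}
components per intersection:
  V1: {{b},{a,b},{b,e},{b,f},{a,b,e}} {{c},{a,c},{c,e},{c,f},{a,c,e}} {{d},{a,d},{d,e},{d,f},{a,d,e},{a,d,f}}
  V2: {{c},{d},{e},{a,c},{a,d},{a,e},{b,e},{c,e},{c,f},{d,e},{d,f},{a,b,e},{a,c,e},{a,d,e},{a,d,f}}
  V3: {{a},{e},{f},{a,b},{a,c},{a,d},{a,e},{a,f},{b,e},{b,f},{c,e},{c,f},{d,e},{d,f},{a,b,e},{a,c,e},{a,d,e},{a,d,f}}
  V4: {{a},{a,b},{a,c},{a,d},{a,e},{a,f},{a,b,e},{a,c,e},{a,d,e},{a,d,f}}
  V12: {{c},{a,c},{c,e},{c,f},{a,c,e}} {{d},{a,d},{d,e},{d,f},{a,d,e},{a,d,f}} {{b,e},{a,b,e}}
  V13: {{a,b},{b,e},{a,b,e}} {{a,c},{c,e},{a,c,e}} {{a,d},{d,e},{d,f},{a,d,e},{a,d,f}} {{b,f}} {{c,f}}
  V14: {{a,b},{a,b,e}} {{a,c},{a,c,e}} {{a,d},{a,d,e},{a,d,f}}
  V23: {{e},{a,c},{a,d},{a,e},{b,e},{c,e},{d,e},{d,f},{a,b,e},{a,c,e},{a,d,e},{a,d,f}} {{c,f}}
  V24: {{a,c},{a,d},{a,e},{a,b,e},{a,c,e},{a,d,e},{a,d,f}}
  V34: {{a},{a,b},{a,c},{a,d},{a,e},{a,f},{a,b,e},{a,c,e},{a,d,e},{a,d,f}}
  V123: {{a,c},{c,e},{a,c,e}} {{a,d},{d,e},{d,f},{a,d,e},{a,d,f}} {{b,e},{a,b,e}} {{c,f}}
  V124: {{a,c},{a,c,e}} {{a,d},{a,d,e},{a,d,f}} {{a,b,e}}
  V134: {{a,b},{a,b,e}} {{a,c},{a,c,e}} {{a,d},{a,d,e},{a,d,f}}
  V234: {{a,c},{a,d},{a,e},{a,b,e},{a,c,e},{a,d,e},{a,d,f}}
  V1234: {{a,c},{a,c,e}} {{a,d},{a,d,e},{a,d,f}} {{a,b,e}}
C dims 6,15,11,3; δ0: rk 5, SNF 1^5; δ1: rk 8, SNF 1^8; δ2: rk 3, SNF 1^3
Ȟ^0 = (6 − 5) − 0 = 1, so Ȟ^0 ≅ Z
Ȟ^1 = (15 − 8) − 5 = 2, so Ȟ^1 ≅ Z^2
Ȟ^2 = (11 − 3) − 8 = 0, so Ȟ^2 ≅ 0

Ȟ^0 = Z; Ȟ^1 = Z^2; Ȟ^2 = 0


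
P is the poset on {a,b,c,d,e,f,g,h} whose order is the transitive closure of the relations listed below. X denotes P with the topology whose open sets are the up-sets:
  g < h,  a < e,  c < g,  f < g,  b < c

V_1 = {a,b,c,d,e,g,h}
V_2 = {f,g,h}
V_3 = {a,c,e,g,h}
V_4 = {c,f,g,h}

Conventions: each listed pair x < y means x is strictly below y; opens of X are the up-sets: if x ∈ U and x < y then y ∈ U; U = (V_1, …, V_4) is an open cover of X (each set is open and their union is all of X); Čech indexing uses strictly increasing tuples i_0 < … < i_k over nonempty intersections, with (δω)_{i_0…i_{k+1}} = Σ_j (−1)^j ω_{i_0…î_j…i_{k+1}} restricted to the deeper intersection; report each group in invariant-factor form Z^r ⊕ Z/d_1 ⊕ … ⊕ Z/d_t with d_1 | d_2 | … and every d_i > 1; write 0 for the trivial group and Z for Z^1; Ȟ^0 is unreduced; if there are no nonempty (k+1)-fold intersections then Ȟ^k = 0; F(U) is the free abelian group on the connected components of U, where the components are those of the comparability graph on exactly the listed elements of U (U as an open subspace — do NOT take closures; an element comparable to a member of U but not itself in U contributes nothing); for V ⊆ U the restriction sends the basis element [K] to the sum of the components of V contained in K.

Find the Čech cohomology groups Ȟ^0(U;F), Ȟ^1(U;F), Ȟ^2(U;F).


nerve of the cover:
  V12={g,h} V13={a,c,e,g,h} V14={c,g,h} V23={g,h} V24={f,g,h} V34={c,g,h}
  V123={g,h} V124={g,h} V134={c,g,h} V234={g,h}
  V1234={g,h}
components per intersection:
  V1: {a,e} {b,c,g,h} {d}
  V2: {f,g,h}
  V3: {a,e} {c,g,h}
  V4: {c,f,g,h}
  V12: {g,h}
  V13: {a,e} {c,g,h}
  V14: {c,g,h}
  V23: {g,h}
  V24: {f,g,h}
  V34: {c,g,h}
  V123: {g,h}
  V124: {g,h}
  V134: {c,g,h}
  V234: {g,h}
  V1234: {g,h}
C dims 7,7,4,1; δ0: rk 4, SNF 1^4; δ1: rk 3, SNF 1^3; δ2: rk 1, SNF 1^1
Ȟ^0 = (7 − 4) − 0 = 3, so Ȟ^0 ≅ Z^3
Ȟ^1 = (7 − 3) − 4 = 0, so Ȟ^1 ≅ 0
Ȟ^2 = (4 − 1) − 3 = 0, so Ȟ^2 ≅ 0

Ȟ^0 = Z^3, Ȟ^1 = 0, Ȟ^2 = 0


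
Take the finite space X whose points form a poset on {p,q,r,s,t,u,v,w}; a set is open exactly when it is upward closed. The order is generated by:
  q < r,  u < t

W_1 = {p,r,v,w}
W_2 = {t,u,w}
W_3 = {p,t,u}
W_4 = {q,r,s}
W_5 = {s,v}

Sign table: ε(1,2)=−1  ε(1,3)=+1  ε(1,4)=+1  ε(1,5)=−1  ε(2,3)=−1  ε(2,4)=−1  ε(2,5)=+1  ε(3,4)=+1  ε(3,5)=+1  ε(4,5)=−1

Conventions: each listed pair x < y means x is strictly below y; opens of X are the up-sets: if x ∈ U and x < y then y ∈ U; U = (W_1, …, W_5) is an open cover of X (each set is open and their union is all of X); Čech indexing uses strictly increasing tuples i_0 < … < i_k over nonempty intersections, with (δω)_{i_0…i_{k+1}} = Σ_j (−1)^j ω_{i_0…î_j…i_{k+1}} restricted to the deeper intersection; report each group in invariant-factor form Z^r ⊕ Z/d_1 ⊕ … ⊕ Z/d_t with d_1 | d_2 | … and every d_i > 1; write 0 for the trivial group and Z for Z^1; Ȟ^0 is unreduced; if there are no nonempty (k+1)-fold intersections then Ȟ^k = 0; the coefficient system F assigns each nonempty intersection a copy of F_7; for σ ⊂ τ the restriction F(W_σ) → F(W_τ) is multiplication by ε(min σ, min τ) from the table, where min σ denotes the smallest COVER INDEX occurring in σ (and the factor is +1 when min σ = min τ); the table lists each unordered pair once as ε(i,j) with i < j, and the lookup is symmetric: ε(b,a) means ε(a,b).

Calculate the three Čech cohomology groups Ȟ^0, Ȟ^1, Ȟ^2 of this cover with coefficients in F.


Ȟ^0(U;F) ≅ Z/7, Ȟ^1(U;F) ≅ Z/7 ⊕ Z/7, Ȟ^2(U;F) ≅ 0

cover nerve:
  W12={w} W13={p} W14={r} W15={v} W23={t,u} W45={s}
C dims 5,6; δ0: rk_F7 4
Ȟ^0: (5−4)−0=1 ⇒ Z/7
Ȟ^1: (6−0)−4=2 ⇒ Z/7 ⊕ Z/7
Ȟ^2: (0−0)−0=0 ⇒ 0


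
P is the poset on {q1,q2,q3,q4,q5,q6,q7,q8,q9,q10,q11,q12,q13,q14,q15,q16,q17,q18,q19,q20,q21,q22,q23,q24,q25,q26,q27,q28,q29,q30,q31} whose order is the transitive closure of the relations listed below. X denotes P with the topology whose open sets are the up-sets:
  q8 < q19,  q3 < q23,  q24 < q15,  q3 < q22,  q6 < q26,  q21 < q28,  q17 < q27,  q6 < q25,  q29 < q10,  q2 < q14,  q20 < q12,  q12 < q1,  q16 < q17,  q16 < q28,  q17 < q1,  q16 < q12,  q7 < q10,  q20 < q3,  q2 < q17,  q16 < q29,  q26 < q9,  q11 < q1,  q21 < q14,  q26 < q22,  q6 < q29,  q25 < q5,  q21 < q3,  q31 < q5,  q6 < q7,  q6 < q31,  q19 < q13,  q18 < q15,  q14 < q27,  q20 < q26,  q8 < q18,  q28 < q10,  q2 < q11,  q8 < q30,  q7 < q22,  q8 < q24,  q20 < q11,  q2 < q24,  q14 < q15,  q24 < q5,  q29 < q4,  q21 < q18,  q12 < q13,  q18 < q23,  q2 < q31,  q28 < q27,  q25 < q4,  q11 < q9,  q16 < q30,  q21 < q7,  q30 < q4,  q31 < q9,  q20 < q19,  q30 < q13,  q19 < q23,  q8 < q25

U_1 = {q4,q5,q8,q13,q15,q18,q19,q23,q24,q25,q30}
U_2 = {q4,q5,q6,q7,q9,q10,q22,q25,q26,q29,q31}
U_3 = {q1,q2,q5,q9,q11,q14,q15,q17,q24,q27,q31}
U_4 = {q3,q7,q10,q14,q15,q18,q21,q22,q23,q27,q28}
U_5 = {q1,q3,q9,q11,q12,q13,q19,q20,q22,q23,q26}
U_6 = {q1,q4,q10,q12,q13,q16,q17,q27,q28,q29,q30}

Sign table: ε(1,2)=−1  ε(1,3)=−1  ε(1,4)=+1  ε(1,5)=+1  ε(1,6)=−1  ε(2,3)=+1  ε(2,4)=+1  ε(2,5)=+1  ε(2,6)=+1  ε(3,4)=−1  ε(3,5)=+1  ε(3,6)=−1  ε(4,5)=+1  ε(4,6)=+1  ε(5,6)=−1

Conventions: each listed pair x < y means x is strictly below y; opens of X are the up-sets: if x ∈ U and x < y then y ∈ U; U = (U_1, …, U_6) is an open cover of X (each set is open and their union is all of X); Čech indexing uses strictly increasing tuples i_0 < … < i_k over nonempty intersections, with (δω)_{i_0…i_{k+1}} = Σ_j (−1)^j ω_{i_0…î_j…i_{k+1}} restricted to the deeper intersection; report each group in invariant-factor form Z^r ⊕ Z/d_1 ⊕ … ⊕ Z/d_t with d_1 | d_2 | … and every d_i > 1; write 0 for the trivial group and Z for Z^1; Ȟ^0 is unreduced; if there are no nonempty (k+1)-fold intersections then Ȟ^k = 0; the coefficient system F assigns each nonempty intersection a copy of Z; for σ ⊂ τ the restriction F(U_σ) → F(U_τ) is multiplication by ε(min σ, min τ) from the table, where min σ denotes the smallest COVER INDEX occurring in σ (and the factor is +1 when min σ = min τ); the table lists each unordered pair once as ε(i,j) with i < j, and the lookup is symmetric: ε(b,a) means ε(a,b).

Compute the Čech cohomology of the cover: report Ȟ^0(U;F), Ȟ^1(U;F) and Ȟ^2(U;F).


Ȟ^0 = 0,  Ȟ^1 = Z/2,  Ȟ^2 = Z

nonempty intersections:
  U12={q4,q5,q25} U13={q5,q15,q24} U14={q15,q18,q23} U15={q13,q19,q23} U16={q4,q13,q30} U23={q5,q9,q31} U24={q7,q10,q22} U25={q9,q22,q26} U26={q4,q10,q29} U34={q14,q15,q27} U35={q1,q9,q11} U36={q1,q17,q27} U45={q3,q22,q23} U46={q10,q27,q28} U56={q1,q12,q13}
  U123={q5} U126={q4} U134={q15} U145={q23} U156={q13} U235={q9} U245={q22} U246={q10} U346={q27} U356={q1}
C dims 6,15,10; δ0: rk 6, SNF 1^5·2; δ1: rk 9, SNF 1^9
Ȟ^0: (6−6)−0=0 ⇒ 0
Ȟ^1: (15−9)−6=0 plus torsion [2] ⇒ Z/2
Ȟ^2: (10−0)−9=1 ⇒ Z


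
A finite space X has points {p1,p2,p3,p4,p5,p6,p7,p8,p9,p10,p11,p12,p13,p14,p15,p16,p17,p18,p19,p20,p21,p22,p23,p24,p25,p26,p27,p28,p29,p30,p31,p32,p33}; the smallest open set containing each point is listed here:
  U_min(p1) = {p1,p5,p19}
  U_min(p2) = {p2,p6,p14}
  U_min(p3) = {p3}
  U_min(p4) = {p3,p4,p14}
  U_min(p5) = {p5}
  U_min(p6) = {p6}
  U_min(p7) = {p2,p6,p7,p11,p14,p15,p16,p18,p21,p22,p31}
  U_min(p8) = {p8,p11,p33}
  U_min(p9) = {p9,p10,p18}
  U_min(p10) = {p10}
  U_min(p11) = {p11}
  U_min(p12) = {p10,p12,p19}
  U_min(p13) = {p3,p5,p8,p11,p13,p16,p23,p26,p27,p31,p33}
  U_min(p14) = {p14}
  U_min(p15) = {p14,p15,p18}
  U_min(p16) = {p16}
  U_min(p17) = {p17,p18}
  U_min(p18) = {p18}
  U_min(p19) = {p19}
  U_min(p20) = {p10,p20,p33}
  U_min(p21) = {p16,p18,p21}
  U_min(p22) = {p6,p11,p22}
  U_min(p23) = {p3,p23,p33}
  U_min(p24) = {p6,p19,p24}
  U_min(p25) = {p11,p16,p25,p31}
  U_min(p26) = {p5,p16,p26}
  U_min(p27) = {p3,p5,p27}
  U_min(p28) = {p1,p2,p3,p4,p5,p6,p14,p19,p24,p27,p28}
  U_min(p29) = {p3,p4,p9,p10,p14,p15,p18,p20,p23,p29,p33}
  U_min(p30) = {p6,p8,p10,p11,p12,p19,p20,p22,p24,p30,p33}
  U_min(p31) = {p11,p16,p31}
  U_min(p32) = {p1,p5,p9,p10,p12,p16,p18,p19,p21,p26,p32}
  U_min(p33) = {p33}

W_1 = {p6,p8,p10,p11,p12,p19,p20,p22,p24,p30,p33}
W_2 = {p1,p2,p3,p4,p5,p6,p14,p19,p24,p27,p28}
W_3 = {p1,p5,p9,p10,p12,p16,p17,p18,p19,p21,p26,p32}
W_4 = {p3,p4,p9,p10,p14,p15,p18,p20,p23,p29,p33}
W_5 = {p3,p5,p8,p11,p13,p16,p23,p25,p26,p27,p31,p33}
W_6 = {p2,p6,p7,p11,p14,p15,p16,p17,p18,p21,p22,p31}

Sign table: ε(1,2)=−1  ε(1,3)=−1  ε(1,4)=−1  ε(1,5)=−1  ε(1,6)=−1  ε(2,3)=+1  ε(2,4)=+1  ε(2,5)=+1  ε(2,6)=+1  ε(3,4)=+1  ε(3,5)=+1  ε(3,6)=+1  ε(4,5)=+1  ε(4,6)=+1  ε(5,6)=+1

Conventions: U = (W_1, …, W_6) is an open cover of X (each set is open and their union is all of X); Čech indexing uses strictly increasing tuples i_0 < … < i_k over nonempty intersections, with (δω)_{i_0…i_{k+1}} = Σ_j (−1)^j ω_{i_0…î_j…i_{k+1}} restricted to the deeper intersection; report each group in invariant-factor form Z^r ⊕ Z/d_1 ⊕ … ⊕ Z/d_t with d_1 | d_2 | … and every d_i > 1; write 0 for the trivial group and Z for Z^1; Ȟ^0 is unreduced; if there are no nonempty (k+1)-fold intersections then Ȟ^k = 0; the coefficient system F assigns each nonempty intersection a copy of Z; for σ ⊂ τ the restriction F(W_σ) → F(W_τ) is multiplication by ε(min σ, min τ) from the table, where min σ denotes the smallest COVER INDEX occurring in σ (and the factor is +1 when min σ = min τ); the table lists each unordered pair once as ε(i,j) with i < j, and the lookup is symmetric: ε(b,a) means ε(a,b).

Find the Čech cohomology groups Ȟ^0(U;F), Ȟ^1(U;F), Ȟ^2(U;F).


nerve of the cover:
  W12={p6,p19,p24} W13={p10,p12,p19} W14={p10,p20,p33} W15={p8,p11,p33} W16={p6,p11,p22} W23={p1,p5,p19} W24={p3,p4,p14} W25={p3,p5,p27} W26={p2,p6,p14} W34={p9,p10,p18} W35={p5,p16,p26} W36={p16,p17,p18,p21} W45={p3,p23,p33} W46={p14,p15,p18} W56={p11,p16,p31}
  W123={p19} W126={p6} W134={p10} W145={p33} W156={p11} W235={p5} W245={p3} W246={p14} W346={p18} W356={p16}
C dims 6,15,10; δ0: rk 5, SNF 1^5; δ1: rk 10, SNF 1^9·2
Ȟ^0 = (6 − 5) − 0 = 1, so Ȟ^0 ≅ Z
Ȟ^1 = (15 − 10) − 5 = 0, so Ȟ^1 ≅ 0
Ȟ^2 = (10 − 0) − 10 = 0 plus torsion [2], so Ȟ^2 ≅ Z/2

Ȟ^0 = Z,  Ȟ^1 = 0,  Ȟ^2 = Z/2


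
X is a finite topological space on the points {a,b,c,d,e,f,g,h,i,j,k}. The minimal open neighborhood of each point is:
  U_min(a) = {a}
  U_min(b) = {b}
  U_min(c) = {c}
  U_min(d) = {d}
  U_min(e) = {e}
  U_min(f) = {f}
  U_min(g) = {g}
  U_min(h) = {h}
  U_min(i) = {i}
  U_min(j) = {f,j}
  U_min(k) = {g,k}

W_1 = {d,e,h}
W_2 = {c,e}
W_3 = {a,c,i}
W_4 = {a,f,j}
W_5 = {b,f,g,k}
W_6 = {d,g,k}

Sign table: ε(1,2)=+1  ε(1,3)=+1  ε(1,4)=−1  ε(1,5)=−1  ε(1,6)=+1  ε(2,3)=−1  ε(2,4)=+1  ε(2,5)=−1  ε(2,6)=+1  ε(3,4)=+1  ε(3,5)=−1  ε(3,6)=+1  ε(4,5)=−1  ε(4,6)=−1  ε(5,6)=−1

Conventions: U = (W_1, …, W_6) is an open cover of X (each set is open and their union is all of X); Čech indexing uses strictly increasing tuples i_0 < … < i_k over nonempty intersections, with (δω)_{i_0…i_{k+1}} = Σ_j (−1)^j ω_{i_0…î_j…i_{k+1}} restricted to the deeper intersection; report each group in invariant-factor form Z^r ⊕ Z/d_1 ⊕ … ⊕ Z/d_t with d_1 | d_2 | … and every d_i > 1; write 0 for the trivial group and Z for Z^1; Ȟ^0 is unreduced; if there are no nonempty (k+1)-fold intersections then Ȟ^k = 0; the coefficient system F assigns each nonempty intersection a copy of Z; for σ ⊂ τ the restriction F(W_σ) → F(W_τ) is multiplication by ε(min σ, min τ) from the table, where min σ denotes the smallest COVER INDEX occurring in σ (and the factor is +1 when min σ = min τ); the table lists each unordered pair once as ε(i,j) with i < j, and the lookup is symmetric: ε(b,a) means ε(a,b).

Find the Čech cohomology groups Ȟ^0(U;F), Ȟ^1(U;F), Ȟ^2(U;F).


Ȟ^0(U;F) ≅ 0,  Ȟ^1(U;F) ≅ Z/2,  Ȟ^2(U;F) ≅ 0

nonempty overlaps:
  W12={e} W16={d} W23={c} W34={a} W45={f} W56={g,k}
C dims 6,6; δ0: rk 6, SNF 1^5·2
degree 0: 6−6−0 = 0 → Ȟ^0 ≅ 0
degree 1: 6−0−6 = 0 plus torsion [2] → Ȟ^1 ≅ Z/2
degree 2: 0−0−0 = 0 → Ȟ^2 ≅ 0


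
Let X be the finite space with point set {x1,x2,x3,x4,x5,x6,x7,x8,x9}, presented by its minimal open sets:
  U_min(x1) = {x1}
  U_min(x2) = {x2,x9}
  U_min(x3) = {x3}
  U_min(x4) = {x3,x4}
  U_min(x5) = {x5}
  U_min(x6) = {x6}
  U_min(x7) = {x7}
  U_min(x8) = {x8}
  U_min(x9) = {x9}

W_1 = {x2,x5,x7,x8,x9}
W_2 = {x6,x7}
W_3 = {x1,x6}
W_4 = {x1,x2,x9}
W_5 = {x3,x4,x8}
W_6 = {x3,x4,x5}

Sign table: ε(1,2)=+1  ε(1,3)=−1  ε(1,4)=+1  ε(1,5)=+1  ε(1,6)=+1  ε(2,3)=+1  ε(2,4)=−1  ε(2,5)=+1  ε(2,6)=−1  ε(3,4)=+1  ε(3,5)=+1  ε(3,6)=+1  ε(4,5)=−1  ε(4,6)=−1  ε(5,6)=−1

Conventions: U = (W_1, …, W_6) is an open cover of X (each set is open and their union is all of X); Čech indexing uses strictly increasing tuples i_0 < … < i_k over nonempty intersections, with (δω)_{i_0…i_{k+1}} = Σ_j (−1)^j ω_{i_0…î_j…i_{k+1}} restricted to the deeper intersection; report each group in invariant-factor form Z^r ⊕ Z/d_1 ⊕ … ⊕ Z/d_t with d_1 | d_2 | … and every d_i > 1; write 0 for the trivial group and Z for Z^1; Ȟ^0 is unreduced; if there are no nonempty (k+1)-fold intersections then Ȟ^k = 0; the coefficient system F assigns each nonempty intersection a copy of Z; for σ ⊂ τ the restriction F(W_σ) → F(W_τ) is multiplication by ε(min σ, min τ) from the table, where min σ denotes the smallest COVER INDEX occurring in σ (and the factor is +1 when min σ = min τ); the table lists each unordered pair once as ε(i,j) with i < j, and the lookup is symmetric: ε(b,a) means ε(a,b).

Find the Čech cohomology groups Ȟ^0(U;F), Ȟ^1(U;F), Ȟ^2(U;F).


nonempty intersections:
  W12={x7} W14={x2,x9} W15={x8} W16={x5} W23={x6} W34={x1} W56={x3,x4}
C dims 6,7; δ0: rk 6, SNF 1^5·2
Ȟ^0: (6−6)−0=0 ⇒ 0
Ȟ^1: (7−0)−6=1 plus torsion [2] ⇒ Z ⊕ Z/2
Ȟ^2: (0−0)−0=0 ⇒ 0

Ȟ^0 = 0, Ȟ^1 = Z ⊕ Z/2 and Ȟ^2 = 0


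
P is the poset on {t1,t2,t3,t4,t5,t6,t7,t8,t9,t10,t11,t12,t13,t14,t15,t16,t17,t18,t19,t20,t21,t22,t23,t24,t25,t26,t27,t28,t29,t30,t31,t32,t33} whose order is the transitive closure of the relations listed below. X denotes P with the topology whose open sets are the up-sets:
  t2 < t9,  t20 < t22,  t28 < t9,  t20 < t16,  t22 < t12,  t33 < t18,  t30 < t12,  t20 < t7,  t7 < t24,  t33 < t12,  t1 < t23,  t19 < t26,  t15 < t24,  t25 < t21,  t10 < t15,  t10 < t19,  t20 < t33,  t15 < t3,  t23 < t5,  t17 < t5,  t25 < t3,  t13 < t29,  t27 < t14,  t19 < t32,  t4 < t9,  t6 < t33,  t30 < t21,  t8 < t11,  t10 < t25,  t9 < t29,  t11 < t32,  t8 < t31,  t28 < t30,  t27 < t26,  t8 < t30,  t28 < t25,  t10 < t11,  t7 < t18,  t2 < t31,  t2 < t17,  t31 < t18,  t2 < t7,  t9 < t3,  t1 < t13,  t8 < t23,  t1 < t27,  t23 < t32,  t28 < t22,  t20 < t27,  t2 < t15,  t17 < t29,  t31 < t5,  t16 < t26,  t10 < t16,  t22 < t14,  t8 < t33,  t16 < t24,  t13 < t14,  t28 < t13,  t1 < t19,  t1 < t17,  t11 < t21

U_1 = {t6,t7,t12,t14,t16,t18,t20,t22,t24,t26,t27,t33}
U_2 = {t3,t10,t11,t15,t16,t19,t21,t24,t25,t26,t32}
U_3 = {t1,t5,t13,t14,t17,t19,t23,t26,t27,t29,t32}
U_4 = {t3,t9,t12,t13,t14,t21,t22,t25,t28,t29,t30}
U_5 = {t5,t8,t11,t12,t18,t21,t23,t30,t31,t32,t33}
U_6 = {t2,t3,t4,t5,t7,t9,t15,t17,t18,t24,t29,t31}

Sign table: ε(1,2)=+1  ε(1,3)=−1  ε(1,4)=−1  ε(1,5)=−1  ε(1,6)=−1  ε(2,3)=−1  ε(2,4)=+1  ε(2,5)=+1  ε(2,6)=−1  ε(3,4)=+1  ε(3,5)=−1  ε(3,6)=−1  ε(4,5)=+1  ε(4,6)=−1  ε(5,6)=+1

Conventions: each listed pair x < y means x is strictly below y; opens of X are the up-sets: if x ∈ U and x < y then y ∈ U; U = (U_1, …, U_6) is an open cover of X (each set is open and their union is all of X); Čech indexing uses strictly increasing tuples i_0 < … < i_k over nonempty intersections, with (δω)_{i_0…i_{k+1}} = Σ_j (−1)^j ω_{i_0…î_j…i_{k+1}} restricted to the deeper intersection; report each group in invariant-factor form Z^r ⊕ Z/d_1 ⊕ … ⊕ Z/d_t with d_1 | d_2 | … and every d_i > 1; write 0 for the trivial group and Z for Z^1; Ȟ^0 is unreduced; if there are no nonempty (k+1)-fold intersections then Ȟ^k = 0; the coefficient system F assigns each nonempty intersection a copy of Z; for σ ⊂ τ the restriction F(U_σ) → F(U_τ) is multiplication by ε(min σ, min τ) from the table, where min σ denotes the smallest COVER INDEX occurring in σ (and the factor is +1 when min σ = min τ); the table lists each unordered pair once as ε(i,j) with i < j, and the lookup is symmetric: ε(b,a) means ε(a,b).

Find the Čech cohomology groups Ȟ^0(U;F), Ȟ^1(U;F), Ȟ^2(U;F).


Ȟ^0 = 0, Ȟ^1 = Z/2 and Ȟ^2 = Z

nonempty overlaps:
  U12={t16,t24,t26} U13={t14,t26,t27} U14={t12,t14,t22} U15={t12,t18,t33} U16={t7,t18,t24} U23={t19,t26,t32} U24={t3,t21,t25} U25={t11,t21,t32} U26={t3,t15,t24} U34={t13,t14,t29} U35={t5,t23,t32} U36={t5,t17,t29} U45={t12,t21,t30} U46={t3,t9,t29} U56={t5,t18,t31}
  U123={t26} U126={t24} U134={t14} U145={t12} U156={t18} U235={t32} U245={t21} U246={t3} U346={t29} U356={t5}
C dims 6,15,10; δ0: rk 6, SNF 1^5·2; δ1: rk 9, SNF 1^9
degree 0: 6−6−0 = 0 → Ȟ^0 ≅ 0
degree 1: 15−9−6 = 0 plus torsion [2] → Ȟ^1 ≅ Z/2
degree 2: 10−0−9 = 1 → Ȟ^2 ≅ Z


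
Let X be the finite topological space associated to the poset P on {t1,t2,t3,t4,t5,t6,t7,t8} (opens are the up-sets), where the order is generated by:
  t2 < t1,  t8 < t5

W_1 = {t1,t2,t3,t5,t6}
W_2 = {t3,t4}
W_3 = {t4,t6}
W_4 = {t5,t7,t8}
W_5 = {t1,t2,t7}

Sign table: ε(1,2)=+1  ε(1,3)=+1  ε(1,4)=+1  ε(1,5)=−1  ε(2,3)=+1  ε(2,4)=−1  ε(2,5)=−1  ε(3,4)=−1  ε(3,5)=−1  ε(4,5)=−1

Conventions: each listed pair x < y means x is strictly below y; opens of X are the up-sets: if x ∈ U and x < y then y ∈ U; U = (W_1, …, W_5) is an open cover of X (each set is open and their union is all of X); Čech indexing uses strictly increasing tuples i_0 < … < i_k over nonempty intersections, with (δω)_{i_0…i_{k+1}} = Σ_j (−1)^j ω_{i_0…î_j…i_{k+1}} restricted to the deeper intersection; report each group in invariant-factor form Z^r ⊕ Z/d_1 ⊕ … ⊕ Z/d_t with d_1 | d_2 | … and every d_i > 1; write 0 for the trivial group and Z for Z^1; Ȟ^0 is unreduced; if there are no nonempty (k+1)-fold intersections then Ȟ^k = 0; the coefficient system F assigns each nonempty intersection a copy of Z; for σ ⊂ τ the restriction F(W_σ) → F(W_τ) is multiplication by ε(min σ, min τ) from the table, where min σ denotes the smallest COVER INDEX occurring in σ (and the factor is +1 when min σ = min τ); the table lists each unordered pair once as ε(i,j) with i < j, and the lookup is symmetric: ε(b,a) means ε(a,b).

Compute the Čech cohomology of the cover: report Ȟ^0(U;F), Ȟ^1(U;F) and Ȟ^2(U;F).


nerve simplices:
  W12={t3} W13={t6} W14={t5} W15={t1,t2} W23={t4} W45={t7}
C dims 5,6; δ0: rk 4, SNF 1^4
degree 0: 5−4−0 = 1 → Ȟ^0 ≅ Z
degree 1: 6−0−4 = 2 → Ȟ^1 ≅ Z^2
degree 2: 0−0−0 = 0 → Ȟ^2 ≅ 0

Ȟ^0(U;F) ≅ Z,  Ȟ^1(U;F) ≅ Z^2,  Ȟ^2(U;F) ≅ 0


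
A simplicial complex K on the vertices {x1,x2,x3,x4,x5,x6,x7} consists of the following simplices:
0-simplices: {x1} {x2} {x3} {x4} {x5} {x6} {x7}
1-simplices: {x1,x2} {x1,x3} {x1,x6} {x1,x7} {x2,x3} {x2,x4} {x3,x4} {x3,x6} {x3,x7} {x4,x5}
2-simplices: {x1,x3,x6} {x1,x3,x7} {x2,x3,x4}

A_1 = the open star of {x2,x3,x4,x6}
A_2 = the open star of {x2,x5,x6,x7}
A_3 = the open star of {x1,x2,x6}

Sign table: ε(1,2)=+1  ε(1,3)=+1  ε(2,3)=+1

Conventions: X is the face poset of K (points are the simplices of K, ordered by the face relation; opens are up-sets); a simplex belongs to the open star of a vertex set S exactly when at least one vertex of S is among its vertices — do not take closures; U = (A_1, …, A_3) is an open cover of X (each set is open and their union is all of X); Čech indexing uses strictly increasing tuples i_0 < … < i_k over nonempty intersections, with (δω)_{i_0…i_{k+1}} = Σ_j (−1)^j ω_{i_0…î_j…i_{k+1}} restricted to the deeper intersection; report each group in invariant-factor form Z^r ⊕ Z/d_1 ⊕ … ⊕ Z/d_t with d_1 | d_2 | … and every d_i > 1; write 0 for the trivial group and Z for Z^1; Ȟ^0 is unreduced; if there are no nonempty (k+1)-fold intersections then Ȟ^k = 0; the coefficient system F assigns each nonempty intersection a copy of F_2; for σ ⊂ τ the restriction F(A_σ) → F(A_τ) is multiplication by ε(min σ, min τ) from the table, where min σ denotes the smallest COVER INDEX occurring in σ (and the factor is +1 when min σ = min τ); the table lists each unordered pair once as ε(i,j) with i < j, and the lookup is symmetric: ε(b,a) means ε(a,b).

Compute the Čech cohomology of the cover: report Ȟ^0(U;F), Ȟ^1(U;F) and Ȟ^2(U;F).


nerve of the cover:
  A1={{x2},{x3},{x4},{x6},{x1,x2},{x1,x3},{x1,x6},{x2,x3},{x2,x4},{x3,x4},{x3,x6},{x3,x7},{x4,x5},{x1,x3,x6},{x1,x3,x7},{x2,x3,x4}} A2={{x2},{x5},{x6},{x7},{x1,x2},{x1,x6},{x1,x7},{x2,x3},{x2,x4},{x3,x6},{x3,x7},{x4,x5},{x1,x3,x6},{x1,x3,x7},{x2,x3,x4}} A3={{x1},{x2},{x6},{x1,x2},{x1,x3},{x1,x6},{x1,x7},{x2,x3},{x2,x4},{x3,x6},{x1,x3,x6},{x1,x3,x7},{x2,x3,x4}}
  A12={{x2},{x6},{x1,x2},{x1,x6},{x2,x3},{x2,x4},{x3,x6},{x3,x7},{x4,x5},{x1,x3,x6},{x1,x3,x7},{x2,x3,x4}} A13={{x2},{x6},{x1,x2},{x1,x3},{x1,x6},{x2,x3},{x2,x4},{x3,x6},{x1,x3,x6},{x1,x3,x7},{x2,x3,x4}} A23={{x2},{x6},{x1,x2},{x1,x6},{x1,x7},{x2,x3},{x2,x4},{x3,x6},{x1,x3,x6},{x1,x3,x7},{x2,x3,x4}}
  A123={{x2},{x6},{x1,x2},{x1,x6},{x2,x3},{x2,x4},{x3,x6},{x1,x3,x6},{x1,x3,x7},{x2,x3,x4}}
C dims 3,3,1; δ0: rk_F2 2; δ1: rk_F2 1
Ȟ^0 = (3 − 2) − 0 = 1, so Ȟ^0 ≅ Z/2
Ȟ^1 = (3 − 1) − 2 = 0, so Ȟ^1 ≅ 0
Ȟ^2 = (1 − 0) − 1 = 0, so Ȟ^2 ≅ 0

Ȟ^0 = Z/2, Ȟ^1 = 0 and Ȟ^2 = 0


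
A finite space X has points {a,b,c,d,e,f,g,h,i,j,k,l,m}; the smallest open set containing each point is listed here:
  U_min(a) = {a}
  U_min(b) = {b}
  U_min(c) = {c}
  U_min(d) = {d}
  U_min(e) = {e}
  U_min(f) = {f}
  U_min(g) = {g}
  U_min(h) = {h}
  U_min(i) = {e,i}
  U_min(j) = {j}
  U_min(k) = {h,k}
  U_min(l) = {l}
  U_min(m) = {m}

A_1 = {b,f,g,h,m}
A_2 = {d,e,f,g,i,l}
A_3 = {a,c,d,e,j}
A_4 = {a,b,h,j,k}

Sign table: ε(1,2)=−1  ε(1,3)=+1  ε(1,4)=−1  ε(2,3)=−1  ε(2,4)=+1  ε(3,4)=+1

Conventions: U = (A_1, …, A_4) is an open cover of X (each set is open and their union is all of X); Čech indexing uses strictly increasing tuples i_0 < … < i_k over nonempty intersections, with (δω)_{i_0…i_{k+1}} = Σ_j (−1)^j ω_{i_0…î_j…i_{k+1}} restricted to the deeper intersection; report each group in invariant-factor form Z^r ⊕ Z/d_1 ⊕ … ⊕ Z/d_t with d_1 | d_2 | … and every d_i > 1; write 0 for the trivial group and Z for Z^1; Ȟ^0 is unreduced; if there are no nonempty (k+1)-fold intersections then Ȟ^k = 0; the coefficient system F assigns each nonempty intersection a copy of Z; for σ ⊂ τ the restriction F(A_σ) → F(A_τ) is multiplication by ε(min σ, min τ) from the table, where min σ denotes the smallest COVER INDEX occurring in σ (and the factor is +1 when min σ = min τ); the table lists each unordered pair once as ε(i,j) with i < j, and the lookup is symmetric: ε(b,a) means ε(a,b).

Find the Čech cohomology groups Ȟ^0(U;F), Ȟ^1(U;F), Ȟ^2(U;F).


nonempty intersections:
  A12={f,g} A14={b,h} A23={d,e} A34={a,j}
C dims 4,4; δ0: rk 4, SNF 1^3·2
Ȟ^0: (4−4)−0=0 ⇒ 0
Ȟ^1: (4−0)−4=0 plus torsion [2] ⇒ Z/2
Ȟ^2: (0−0)−0=0 ⇒ 0

Ȟ^0 ≅ 0; Ȟ^1 ≅ Z/2; Ȟ^2 ≅ 0


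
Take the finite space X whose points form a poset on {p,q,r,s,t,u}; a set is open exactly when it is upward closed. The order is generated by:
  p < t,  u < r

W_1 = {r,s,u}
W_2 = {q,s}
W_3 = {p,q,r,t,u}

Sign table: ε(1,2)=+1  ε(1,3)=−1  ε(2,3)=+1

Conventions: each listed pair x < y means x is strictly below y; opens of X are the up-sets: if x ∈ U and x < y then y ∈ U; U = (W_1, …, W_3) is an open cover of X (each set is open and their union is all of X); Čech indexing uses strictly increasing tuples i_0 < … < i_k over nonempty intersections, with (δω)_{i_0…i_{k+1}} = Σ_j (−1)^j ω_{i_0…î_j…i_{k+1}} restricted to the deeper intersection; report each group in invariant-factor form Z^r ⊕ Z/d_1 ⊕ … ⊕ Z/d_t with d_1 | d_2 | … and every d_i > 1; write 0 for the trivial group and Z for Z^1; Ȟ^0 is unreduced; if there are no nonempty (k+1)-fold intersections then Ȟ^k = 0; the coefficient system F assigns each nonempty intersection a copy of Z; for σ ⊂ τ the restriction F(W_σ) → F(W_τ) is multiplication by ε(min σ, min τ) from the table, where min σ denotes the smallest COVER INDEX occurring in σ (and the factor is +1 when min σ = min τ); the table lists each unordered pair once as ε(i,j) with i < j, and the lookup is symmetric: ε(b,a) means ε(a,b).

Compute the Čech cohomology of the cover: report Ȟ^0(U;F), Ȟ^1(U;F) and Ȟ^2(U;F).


nonempty overlaps:
  W12={s} W13={r,u} W23={q}
C dims 3,3; δ0: rk 3, SNF 1^2·2
degree 0: 3−3−0 = 0 → Ȟ^0 ≅ 0
degree 1: 3−0−3 = 0 plus torsion [2] → Ȟ^1 ≅ Z/2
degree 2: 0−0−0 = 0 → Ȟ^2 ≅ 0

Ȟ^0 ≅ 0, Ȟ^1 ≅ Z/2, Ȟ^2 ≅ 0


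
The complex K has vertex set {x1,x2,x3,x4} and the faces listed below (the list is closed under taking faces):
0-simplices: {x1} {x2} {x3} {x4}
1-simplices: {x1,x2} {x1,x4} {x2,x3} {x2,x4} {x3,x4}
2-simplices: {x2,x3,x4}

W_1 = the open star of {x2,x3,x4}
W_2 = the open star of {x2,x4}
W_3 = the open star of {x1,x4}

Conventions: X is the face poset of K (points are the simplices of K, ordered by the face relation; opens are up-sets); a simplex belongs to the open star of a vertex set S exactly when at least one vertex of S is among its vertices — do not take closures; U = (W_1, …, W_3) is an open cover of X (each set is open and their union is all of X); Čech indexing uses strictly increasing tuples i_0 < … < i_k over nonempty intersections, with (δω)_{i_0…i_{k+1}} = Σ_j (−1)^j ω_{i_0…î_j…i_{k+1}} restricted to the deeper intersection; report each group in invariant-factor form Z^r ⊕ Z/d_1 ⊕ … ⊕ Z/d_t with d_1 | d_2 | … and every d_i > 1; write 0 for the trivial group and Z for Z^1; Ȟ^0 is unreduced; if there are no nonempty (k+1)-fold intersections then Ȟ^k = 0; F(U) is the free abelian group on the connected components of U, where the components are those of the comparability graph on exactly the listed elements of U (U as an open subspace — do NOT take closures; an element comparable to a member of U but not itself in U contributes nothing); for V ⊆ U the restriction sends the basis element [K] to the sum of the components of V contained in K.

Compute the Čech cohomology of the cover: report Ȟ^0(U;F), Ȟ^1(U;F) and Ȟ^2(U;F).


Ȟ^0 = Z, Ȟ^1 = Z and Ȟ^2 = 0

intersection data:
  W1={{x2},{x3},{x4},{x1,x2},{x1,x4},{x2,x3},{x2,x4},{x3,x4},{x2,x3,x4}} W2={{x2},{x4},{x1,x2},{x1,x4},{x2,x3},{x2,x4},{x3,x4},{x2,x3,x4}} W3={{x1},{x4},{x1,x2},{x1,x4},{x2,x4},{x3,x4},{x2,x3,x4}}
  W12={{x2},{x4},{x1,x2},{x1,x4},{x2,x3},{x2,x4},{x3,x4},{x2,x3,x4}} W13={{x4},{x1,x2},{x1,x4},{x2,x4},{x3,x4},{x2,x3,x4}} W23={{x4},{x1,x2},{x1,x4},{x2,x4},{x3,x4},{x2,x3,x4}}
  W123={{x4},{x1,x2},{x1,x4},{x2,x4},{x3,x4},{x2,x3,x4}}
components per intersection:
  W1: {{x2},{x3},{x4},{x1,x2},{x1,x4},{x2,x3},{x2,x4},{x3,x4},{x2,x3,x4}}
  W2: {{x2},{x4},{x1,x2},{x1,x4},{x2,x3},{x2,x4},{x3,x4},{x2,x3,x4}}
  W3: {{x1},{x4},{x1,x2},{x1,x4},{x2,x4},{x3,x4},{x2,x3,x4}}
  W12: {{x2},{x4},{x1,x2},{x1,x4},{x2,x3},{x2,x4},{x3,x4},{x2,x3,x4}}
  W13: {{x4},{x1,x4},{x2,x4},{x3,x4},{x2,x3,x4}} {{x1,x2}}
  W23: {{x4},{x1,x4},{x2,x4},{x3,x4},{x2,x3,x4}} {{x1,x2}}
  W123: {{x4},{x1,x4},{x2,x4},{x3,x4},{x2,x3,x4}} {{x1,x2}}
C dims 3,5,2; δ0: rk 2, SNF 1^2; δ1: rk 2, SNF 1^2
Ȟ^0 = (3 − 2) − 0 = 1, so Ȟ^0 ≅ Z
Ȟ^1 = (5 − 2) − 2 = 1, so Ȟ^1 ≅ Z
Ȟ^2 = (2 − 0) − 2 = 0, so Ȟ^2 ≅ 0


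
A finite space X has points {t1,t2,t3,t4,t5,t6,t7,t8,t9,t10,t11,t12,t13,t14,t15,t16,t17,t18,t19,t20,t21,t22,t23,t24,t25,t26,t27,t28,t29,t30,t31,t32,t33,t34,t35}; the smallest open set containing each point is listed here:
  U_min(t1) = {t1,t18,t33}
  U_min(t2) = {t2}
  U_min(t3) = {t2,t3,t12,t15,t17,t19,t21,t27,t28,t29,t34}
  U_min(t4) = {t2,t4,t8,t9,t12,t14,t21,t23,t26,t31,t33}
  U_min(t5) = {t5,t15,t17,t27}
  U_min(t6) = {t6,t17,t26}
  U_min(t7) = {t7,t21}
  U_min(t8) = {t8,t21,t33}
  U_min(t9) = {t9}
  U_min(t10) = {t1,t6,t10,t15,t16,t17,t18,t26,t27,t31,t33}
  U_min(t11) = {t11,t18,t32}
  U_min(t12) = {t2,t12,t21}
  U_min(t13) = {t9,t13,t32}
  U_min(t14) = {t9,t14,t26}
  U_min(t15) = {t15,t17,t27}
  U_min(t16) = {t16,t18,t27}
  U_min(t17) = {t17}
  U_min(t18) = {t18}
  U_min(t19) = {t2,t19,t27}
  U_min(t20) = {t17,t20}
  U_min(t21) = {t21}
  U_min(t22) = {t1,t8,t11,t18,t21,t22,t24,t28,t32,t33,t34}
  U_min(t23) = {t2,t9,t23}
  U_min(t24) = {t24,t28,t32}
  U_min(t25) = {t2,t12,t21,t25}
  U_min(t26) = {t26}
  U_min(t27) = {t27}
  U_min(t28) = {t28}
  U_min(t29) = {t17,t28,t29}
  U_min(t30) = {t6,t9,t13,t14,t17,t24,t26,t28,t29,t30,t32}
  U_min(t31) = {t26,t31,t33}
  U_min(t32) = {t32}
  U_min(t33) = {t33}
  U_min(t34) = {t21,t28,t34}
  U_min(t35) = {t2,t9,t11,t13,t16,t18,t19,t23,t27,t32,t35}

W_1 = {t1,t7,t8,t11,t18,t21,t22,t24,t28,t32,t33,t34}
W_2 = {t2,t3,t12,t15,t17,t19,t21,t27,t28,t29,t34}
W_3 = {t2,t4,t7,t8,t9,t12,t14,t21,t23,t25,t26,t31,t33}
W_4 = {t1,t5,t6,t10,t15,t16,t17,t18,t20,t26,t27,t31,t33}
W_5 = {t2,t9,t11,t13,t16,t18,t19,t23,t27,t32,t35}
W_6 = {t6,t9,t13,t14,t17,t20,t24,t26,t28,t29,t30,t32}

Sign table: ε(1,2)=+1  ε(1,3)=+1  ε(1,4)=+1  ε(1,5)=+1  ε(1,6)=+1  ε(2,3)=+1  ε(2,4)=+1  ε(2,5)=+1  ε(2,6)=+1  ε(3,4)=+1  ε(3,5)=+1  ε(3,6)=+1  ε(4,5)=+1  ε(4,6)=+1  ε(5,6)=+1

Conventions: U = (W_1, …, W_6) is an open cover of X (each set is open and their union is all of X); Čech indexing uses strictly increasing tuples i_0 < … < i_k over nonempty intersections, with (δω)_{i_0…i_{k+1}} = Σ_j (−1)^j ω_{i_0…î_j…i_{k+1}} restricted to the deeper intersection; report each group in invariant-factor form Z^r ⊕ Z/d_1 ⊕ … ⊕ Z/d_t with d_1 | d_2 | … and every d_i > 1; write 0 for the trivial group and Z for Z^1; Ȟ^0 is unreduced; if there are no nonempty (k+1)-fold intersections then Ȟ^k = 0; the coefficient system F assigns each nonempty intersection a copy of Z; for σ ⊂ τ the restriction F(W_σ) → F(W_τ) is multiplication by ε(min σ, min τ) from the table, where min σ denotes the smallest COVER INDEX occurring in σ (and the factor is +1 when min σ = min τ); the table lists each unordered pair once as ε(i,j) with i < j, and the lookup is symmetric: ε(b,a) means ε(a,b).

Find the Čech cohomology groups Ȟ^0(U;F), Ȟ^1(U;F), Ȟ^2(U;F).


nonempty overlaps:
  W12={t21,t28,t34} W13={t7,t8,t21,t33} W14={t1,t18,t33} W15={t11,t18,t32} W16={t24,t28,t32} W23={t2,t12,t21} W24={t15,t17,t27} W25={t2,t19,t27} W26={t17,t28,t29} W34={t26,t31,t33} W35={t2,t9,t23} W36={t9,t14,t26} W45={t16,t18,t27} W46={t6,t17,t20,t26} W56={t9,t13,t32}
  W123={t21} W126={t28} W134={t33} W145={t18} W156={t32} W235={t2} W245={t27} W246={t17} W346={t26} W356={t9}
C dims 6,15,10; δ0: rk 5, SNF 1^5; δ1: rk 10, SNF 1^9·2
degree 0: 6−5−0 = 1 → Ȟ^0 ≅ Z
degree 1: 15−10−5 = 0 → Ȟ^1 ≅ 0
degree 2: 10−0−10 = 0 plus torsion [2] → Ȟ^2 ≅ Z/2

Ȟ^0 ≅ Z, Ȟ^1 ≅ 0, Ȟ^2 ≅ Z/2


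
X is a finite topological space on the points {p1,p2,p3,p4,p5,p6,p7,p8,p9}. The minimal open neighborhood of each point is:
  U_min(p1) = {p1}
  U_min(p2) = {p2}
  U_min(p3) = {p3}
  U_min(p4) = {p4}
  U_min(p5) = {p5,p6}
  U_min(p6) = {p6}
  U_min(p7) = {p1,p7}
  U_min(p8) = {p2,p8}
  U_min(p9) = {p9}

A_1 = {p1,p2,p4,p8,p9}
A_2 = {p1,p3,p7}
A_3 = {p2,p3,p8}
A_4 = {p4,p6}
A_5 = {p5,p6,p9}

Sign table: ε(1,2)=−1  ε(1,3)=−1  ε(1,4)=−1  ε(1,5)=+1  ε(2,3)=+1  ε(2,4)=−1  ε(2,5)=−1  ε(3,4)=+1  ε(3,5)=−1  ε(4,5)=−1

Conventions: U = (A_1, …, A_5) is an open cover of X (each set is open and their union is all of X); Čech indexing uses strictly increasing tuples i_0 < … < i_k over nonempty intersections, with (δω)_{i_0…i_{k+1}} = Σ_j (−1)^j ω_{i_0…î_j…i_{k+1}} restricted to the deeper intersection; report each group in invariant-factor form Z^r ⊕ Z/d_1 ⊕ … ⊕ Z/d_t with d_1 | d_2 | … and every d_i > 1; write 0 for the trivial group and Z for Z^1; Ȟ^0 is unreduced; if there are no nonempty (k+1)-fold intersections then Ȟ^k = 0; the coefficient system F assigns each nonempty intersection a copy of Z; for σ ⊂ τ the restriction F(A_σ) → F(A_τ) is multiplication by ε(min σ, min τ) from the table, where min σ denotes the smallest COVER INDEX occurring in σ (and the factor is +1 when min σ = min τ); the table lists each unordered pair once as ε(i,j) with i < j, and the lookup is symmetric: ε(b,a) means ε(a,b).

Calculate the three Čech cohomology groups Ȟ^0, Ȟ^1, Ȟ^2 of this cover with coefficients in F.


Ȟ^0(U;F) ≅ Z; Ȟ^1(U;F) ≅ Z^2; Ȟ^2(U;F) ≅ 0

nonempty intersections:
  A12={p1} A13={p2,p8} A14={p4} A15={p9} A23={p3} A45={p6}
C dims 5,6; δ0: rk 4, SNF 1^4
Ȟ^0: (5−4)−0=1 ⇒ Z
Ȟ^1: (6−0)−4=2 ⇒ Z^2
Ȟ^2: (0−0)−0=0 ⇒ 0


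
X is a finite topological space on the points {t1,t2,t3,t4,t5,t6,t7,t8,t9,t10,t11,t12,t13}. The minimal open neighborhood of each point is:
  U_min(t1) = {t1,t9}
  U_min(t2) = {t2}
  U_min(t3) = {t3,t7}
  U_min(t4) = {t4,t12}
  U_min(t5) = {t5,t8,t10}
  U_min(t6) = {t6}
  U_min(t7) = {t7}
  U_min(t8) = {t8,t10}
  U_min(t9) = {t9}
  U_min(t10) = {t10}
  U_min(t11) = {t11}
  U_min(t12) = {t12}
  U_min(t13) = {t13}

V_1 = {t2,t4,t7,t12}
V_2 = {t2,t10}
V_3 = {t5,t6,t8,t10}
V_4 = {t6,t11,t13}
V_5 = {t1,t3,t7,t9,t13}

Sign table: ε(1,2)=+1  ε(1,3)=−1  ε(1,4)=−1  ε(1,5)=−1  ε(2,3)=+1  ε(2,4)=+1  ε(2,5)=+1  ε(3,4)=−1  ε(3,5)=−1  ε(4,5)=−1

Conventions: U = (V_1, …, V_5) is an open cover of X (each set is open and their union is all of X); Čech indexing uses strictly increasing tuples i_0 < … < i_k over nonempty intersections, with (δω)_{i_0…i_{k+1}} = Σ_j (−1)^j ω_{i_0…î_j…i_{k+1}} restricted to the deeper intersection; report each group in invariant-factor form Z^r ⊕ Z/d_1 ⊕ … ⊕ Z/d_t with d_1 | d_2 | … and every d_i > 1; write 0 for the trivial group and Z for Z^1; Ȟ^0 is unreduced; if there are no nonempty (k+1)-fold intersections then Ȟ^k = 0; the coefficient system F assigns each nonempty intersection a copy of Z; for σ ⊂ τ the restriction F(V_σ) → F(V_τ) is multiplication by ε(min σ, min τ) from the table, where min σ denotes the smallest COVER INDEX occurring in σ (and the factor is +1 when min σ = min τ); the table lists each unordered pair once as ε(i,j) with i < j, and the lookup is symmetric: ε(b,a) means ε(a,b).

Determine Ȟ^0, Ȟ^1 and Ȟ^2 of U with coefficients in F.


Ȟ^0 ≅ 0; Ȟ^1 ≅ Z/2; Ȟ^2 ≅ 0

intersection data:
  V12={t2} V15={t7} V23={t10} V34={t6} V45={t13}
C dims 5,5; δ0: rk 5, SNF 1^4·2
Ȟ^0 = (5 − 5) − 0 = 0, so Ȟ^0 ≅ 0
Ȟ^1 = (5 − 0) − 5 = 0 plus torsion [2], so Ȟ^1 ≅ Z/2
Ȟ^2 = (0 − 0) − 0 = 0, so Ȟ^2 ≅ 0


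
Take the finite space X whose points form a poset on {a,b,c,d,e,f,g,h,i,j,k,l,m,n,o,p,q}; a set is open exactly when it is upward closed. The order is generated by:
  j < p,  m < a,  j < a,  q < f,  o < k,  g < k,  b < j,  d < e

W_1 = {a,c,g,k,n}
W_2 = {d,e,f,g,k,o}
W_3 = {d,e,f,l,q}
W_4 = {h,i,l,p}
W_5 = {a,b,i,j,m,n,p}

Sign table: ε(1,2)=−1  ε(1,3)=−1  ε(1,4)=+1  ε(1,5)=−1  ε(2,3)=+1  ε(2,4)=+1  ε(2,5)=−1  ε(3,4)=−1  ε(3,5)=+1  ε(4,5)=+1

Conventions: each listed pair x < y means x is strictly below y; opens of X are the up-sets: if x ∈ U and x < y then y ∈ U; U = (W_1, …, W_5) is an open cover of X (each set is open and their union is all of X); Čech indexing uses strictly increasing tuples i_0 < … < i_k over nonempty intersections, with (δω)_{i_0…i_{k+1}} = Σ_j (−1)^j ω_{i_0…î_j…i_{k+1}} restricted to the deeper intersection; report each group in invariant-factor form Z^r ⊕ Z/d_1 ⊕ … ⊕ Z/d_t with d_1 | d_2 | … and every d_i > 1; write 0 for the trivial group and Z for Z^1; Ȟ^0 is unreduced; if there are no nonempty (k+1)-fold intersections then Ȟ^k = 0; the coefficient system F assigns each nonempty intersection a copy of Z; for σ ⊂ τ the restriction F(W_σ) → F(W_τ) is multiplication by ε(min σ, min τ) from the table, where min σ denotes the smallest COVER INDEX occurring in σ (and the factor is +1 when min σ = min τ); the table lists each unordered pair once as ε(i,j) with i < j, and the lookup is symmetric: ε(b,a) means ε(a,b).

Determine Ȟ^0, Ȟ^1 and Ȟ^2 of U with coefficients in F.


nonempty overlaps:
  W12={g,k} W15={a,n} W23={d,e,f} W34={l} W45={i,p}
C dims 5,5; δ0: rk 5, SNF 1^4·2
degree 0: 5−5−0 = 0 → Ȟ^0 ≅ 0
degree 1: 5−0−5 = 0 plus torsion [2] → Ȟ^1 ≅ Z/2
degree 2: 0−0−0 = 0 → Ȟ^2 ≅ 0

Ȟ^0 = 0, Ȟ^1 = Z/2 and Ȟ^2 = 0
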